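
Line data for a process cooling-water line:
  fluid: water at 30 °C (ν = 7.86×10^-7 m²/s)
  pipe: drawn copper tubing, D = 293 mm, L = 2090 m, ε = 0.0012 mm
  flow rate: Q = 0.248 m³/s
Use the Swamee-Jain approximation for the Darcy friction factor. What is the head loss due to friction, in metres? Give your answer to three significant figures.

V = 4Q/(πD²) = 4·0.248/(π·0.293²) = 3.678 m/s
Re = VD/ν = 3.678·0.293/7.86×10^-7 = 1.37×10^6 → turbulent
ε/D = 0.0012/293 = 4.10×10^-6
Swamee-Jain: f = 0.01114
h_f = f(L/D)V²/(2g) = 0.01114·(2090/0.293)·3.678²/(2·9.81) = 54.79 m

h_f ≈ 54.8 m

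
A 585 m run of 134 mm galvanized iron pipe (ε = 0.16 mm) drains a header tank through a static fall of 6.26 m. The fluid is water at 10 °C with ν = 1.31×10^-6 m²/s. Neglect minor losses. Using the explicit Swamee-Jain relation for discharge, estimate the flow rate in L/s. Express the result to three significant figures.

Q ≈ 15.8 L/s

Swamee-Jain (Type II): Q = -0.965·√(gD⁵h_f/L)·ln[ε/(3.7D) + √(3.17ν²L/(gD³h_f))]
√(gD⁵h_f/L) = √(9.81·0.134⁵·6.26/585) = 0.002130
ε/(3.7D) = 3.23×10^-4; √(3.17ν²L/(gD³h_f)) = 1.47×10^-4
Q = -0.965·0.002130·ln(4.695×10^-4) = 0.01575 m³/s
Check: V = 1.12 m/s, Re = 1.14×10^5, f = 0.02274, h_f = 6.31 m ≈ 6.26 m ✓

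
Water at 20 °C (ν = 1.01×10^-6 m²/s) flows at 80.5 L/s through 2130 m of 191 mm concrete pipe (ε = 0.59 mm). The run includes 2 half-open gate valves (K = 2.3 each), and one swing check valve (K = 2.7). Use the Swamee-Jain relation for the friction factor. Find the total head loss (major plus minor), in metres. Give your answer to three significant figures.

H_L ≈ 123 m

V = 4Q/(πD²) = 2.810 m/s; V²/2g = 0.4023 m
Re = 5.31×10^5, ε/D = 0.00309 → f = 0.02674 (Swamee-Jain)
Major: h_f = f(L/D)·V²/2g = 0.02674·11152·0.4023 = 120.0 m
Minor: ΣK = 7.30; h_m = ΣK·V²/2g = 2.937 m
Total H_L = 120.0 + 2.937 = 122.9 m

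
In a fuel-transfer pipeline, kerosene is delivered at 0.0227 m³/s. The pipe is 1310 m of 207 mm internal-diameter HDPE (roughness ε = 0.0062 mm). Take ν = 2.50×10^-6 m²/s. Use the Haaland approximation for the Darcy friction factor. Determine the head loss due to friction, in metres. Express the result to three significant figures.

h_f ≈ 2.98 m

V = 4Q/(πD²) = 4·0.0227/(π·0.207²) = 0.6745 m/s
Re = VD/ν = 0.6745·0.207/2.50×10^-6 = 5.59×10^4 → turbulent
ε/D = 0.0062/207 = 3.00×10^-5
Haaland: f = 0.02029
h_f = f(L/D)V²/(2g) = 0.02029·(1310/0.207)·0.6745²/(2·9.81) = 2.977 m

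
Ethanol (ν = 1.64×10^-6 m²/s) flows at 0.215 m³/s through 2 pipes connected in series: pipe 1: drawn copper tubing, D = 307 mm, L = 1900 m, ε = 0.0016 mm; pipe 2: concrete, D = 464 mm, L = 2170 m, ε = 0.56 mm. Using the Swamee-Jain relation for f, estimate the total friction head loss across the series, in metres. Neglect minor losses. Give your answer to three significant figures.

H ≈ 42.8 m

Pipe 1: V = 2.905 m/s, Re = 5.44×10^5, ε/D = 5.21×10^-6, f = 0.01299, h_1 = f(L/D)V²/2g = 34.56 m
Pipe 2: V = 1.271 m/s, Re = 3.60×10^5, ε/D = 0.00121, f = 0.02142, h_2 = f(L/D)V²/2g = 8.255 m
Series → Q common, losses add: H = Σh = 42.81 m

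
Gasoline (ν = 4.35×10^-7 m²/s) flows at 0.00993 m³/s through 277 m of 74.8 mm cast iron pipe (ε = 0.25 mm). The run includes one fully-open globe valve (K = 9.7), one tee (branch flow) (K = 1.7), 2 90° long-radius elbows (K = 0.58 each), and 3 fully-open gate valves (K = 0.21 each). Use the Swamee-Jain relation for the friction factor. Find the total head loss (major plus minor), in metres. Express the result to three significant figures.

V = 4Q/(πD²) = 2.260 m/s; V²/2g = 0.2603 m
Re = 3.89×10^5, ε/D = 0.00334 → f = 0.02743 (Swamee-Jain)
Major: h_f = f(L/D)·V²/2g = 0.02743·3703·0.2603 = 26.43 m
Minor: ΣK = 13.2; h_m = ΣK·V²/2g = 3.433 m
Total H_L = 26.43 + 3.433 = 29.87 m

H_L ≈ 29.9 m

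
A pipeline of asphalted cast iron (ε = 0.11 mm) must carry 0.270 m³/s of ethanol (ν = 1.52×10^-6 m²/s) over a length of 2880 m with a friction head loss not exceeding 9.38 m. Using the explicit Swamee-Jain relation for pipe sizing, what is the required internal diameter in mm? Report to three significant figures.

D ≈ 500 mm

Swamee-Jain (Type III): D = 0.66·[ε^1.25·(LQ²/(gh_f))^4.75 + ν·Q^9.4·(L/(gh_f))^5.2]^0.04
LQ²/(gh_f) = 2.282; L/(gh_f) = 31.30
Term 1 = ε^1.25·(…)^4.75 = 5.67×10^-4; Term 2 = ν·Q^9.4·(…)^5.2 = 4.11×10^-4
D = 0.66·(5.67×10^-4 + 4.11×10^-4)^0.04 = 0.5002 m = 500 mm
Check: V = 1.37 m/s, Re = 4.52×10^5, f = 0.01583, h_f = 8.77 m ≈ 9.38 m ✓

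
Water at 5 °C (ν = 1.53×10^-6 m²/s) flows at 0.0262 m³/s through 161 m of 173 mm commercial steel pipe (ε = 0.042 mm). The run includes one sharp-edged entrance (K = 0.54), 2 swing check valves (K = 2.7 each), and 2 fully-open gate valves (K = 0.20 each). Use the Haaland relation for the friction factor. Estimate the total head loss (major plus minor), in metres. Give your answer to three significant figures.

H_L ≈ 1.48 m

V = 4Q/(πD²) = 1.115 m/s; V²/2g = 0.06332 m
Re = 1.26×10^5, ε/D = 2.43×10^-4 → f = 0.01826 (Haaland)
Major: h_f = f(L/D)·V²/2g = 0.01826·930.6·0.06332 = 1.076 m
Minor: ΣK = 6.34; h_m = ΣK·V²/2g = 0.4014 m
Total H_L = 1.076 + 0.4014 = 1.478 m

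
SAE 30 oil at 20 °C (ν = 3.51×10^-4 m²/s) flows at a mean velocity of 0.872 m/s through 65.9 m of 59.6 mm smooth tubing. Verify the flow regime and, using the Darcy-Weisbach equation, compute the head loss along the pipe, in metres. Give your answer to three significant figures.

h_f ≈ 18.5 m

Re = VD/ν = 0.872·0.05960/3.51×10^-4 = 148 → laminar (Re < 2300)
f = 64/Re = 0.4322
h_f = f(L/D)V²/(2g) = 0.4322·(65.9/0.05960)·0.872²/(2·9.81) = 18.52 m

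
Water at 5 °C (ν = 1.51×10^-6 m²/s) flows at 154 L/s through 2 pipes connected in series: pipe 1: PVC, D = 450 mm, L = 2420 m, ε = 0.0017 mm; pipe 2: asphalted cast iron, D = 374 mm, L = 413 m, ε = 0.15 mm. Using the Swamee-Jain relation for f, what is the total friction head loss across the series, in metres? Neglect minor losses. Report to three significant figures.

H ≈ 5.67 m

Pipe 1: V = 0.9683 m/s, Re = 2.89×10^5, ε/D = 3.78×10^-6, f = 0.01452, h_1 = f(L/D)V²/2g = 3.732 m
Pipe 2: V = 1.402 m/s, Re = 3.47×10^5, ε/D = 4.01×10^-4, f = 0.01754, h_2 = f(L/D)V²/2g = 1.940 m
Series → Q common, losses add: H = Σh = 5.672 m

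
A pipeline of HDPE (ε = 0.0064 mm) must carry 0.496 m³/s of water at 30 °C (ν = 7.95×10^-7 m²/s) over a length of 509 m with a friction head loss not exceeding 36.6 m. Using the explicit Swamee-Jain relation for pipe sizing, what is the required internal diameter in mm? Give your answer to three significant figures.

D ≈ 314 mm

Swamee-Jain (Type III): D = 0.66·[ε^1.25·(LQ²/(gh_f))^4.75 + ν·Q^9.4·(L/(gh_f))^5.2]^0.04
LQ²/(gh_f) = 0.3488; L/(gh_f) = 1.418
Term 1 = ε^1.25·(…)^4.75 = 2.16×10^-9; Term 2 = ν·Q^9.4·(…)^5.2 = 6.70×10^-9
D = 0.66·(2.16×10^-9 + 6.70×10^-9)^0.04 = 0.3144 m = 314 mm
Check: V = 6.39 m/s, Re = 2.53×10^6, f = 0.01080, h_f = 36.4 m ≈ 36.6 m ✓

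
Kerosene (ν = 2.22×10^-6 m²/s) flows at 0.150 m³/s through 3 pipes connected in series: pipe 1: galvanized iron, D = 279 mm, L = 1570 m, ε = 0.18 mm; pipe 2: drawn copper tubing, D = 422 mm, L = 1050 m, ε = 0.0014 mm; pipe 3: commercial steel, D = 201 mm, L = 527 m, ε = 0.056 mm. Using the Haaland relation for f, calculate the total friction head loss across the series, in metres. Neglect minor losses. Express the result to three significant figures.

H ≈ 83.0 m

Pipe 1: V = 2.454 m/s, Re = 3.08×10^5, ε/D = 6.45×10^-4, f = 0.01884, h_1 = f(L/D)V²/2g = 32.53 m
Pipe 2: V = 1.072 m/s, Re = 2.04×10^5, ε/D = 3.32×10^-6, f = 0.01546, h_2 = f(L/D)V²/2g = 2.255 m
Pipe 3: V = 4.727 m/s, Re = 4.28×10^5, ε/D = 2.79×10^-4, f = 0.01616, h_3 = f(L/D)V²/2g = 48.26 m
Series → Q common, losses add: H = Σh = 83.04 m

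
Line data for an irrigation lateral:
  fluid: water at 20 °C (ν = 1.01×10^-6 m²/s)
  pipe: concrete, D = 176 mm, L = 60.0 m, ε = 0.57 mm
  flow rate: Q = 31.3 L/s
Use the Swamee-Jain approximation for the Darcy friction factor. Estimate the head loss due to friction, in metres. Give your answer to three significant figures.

h_f ≈ 0.790 m

V = 4Q/(πD²) = 4·0.0313/(π·0.176²) = 1.287 m/s
Re = VD/ν = 1.287·0.176/1.01×10^-6 = 2.24×10^5 → turbulent
ε/D = 0.57/176 = 0.00324
Swamee-Jain: f = 0.02748
h_f = f(L/D)V²/(2g) = 0.02748·(60.0/0.176)·1.287²/(2·9.81) = 0.7903 m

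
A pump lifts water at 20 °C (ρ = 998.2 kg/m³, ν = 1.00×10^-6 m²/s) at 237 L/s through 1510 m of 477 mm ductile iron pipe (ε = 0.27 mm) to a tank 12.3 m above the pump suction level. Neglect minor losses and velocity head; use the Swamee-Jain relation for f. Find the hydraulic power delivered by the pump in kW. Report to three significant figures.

V = 4Q/(πD²) = 1.326 m/s; Re = 6.33×10^5; ε/D = 5.66×10^-4; f = 0.01800
h_f = f(L/D)V²/2g = 5.108 m
Total head H = z + h_f = 12.3 + 5.108 = 17.41 m
P_hyd = ρgQH = 998.2·9.81·0.237·17.41 = 40.40 kW

P_hyd ≈ 40.4 kW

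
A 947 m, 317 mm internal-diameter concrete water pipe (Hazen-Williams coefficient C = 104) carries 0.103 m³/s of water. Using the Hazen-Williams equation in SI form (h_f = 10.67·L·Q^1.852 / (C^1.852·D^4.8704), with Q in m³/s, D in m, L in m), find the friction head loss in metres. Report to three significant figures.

h_f ≈ 7.43 m

h_f = 10.67·947·0.103^1.852 / (104^1.852·0.317^4.8704) = 7.426 m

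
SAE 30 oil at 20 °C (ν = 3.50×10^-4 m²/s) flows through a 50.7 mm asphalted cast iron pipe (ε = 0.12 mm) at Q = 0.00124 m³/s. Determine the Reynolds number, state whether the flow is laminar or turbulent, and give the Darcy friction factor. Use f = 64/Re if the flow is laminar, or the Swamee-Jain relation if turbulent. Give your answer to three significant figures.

V = 4Q/(πD²) = 0.6142 m/s
Re = VD/ν = 0.6142·0.0507/3.50×10^-4 = 89.0
Re < 2300 → laminar → f = 64/Re = 0.7193

Re ≈ 89.0; laminar; f = 64/Re ≈ 0.719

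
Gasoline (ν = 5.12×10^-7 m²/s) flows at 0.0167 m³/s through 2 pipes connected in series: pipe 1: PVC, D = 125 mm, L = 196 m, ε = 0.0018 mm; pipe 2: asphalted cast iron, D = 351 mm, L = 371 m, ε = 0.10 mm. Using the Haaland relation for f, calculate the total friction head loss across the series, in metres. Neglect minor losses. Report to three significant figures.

Pipe 1: V = 1.361 m/s, Re = 3.32×10^5, ε/D = 1.44×10^-5, f = 0.01420, h_1 = f(L/D)V²/2g = 2.101 m
Pipe 2: V = 0.1726 m/s, Re = 1.18×10^5, ε/D = 2.85×10^-4, f = 0.01865, h_2 = f(L/D)V²/2g = 0.02993 m
Series → Q common, losses add: H = Σh = 2.131 m

H ≈ 2.13 m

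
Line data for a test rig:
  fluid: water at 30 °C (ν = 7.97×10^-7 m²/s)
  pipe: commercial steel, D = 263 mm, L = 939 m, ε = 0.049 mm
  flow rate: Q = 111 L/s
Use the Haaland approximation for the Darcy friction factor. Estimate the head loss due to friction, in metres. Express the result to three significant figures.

V = 4Q/(πD²) = 4·0.111/(π·0.263²) = 2.043 m/s
Re = VD/ν = 2.043·0.263/7.97×10^-7 = 6.74×10^5 → turbulent
ε/D = 0.049/263 = 1.86×10^-4
Haaland: f = 0.01481
h_f = f(L/D)V²/(2g) = 0.01481·(939/0.263)·2.043²/(2·9.81) = 11.25 m

h_f ≈ 11.2 m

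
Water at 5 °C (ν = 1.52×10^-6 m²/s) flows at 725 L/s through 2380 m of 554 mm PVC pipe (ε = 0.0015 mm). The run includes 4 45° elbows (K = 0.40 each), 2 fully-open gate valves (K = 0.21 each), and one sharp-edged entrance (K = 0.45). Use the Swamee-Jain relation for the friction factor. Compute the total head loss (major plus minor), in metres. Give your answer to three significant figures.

H_L ≈ 23.9 m

V = 4Q/(πD²) = 3.008 m/s; V²/2g = 0.4611 m
Re = 1.10×10^6, ε/D = 2.71×10^-6 → f = 0.01150 (Swamee-Jain)
Major: h_f = f(L/D)·V²/2g = 0.01150·4296·0.4611 = 22.78 m
Minor: ΣK = 2.47; h_m = ΣK·V²/2g = 1.139 m
Total H_L = 22.78 + 1.139 = 23.92 m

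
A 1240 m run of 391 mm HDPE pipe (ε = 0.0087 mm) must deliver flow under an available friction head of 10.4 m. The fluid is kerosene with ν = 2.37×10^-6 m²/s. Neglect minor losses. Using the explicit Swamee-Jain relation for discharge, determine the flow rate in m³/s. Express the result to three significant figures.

Q ≈ 0.255 m³/s

Swamee-Jain (Type II): Q = -0.965·√(gD⁵h_f/L)·ln[ε/(3.7D) + √(3.17ν²L/(gD³h_f))]
√(gD⁵h_f/L) = √(9.81·0.391⁵·10.4/1240) = 0.02742
ε/(3.7D) = 6.01×10^-6; √(3.17ν²L/(gD³h_f)) = 6.02×10^-5
Q = -0.965·0.02742·ln(6.618×10^-5) = 0.2546 m³/s
Check: V = 2.12 m/s, Re = 3.50×10^5, f = 0.01425, h_f = 10.4 m ≈ 10.4 m ✓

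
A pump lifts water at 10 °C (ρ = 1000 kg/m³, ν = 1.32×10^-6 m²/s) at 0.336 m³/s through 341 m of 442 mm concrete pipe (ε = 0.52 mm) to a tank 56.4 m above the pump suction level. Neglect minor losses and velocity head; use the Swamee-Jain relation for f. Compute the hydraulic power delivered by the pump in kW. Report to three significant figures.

P_hyd ≈ 199 kW

V = 4Q/(πD²) = 2.190 m/s; Re = 7.33×10^5; ε/D = 0.00118; f = 0.02090
h_f = f(L/D)V²/2g = 3.942 m
Total head H = z + h_f = 56.4 + 3.942 = 60.34 m
P_hyd = ρgQH = 1000·9.81·0.336·60.34 = 198.9 kW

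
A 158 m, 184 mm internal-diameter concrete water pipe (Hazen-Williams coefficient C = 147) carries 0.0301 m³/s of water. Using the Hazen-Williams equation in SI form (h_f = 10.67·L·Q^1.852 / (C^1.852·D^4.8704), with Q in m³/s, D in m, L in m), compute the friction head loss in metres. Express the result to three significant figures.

h_f ≈ 0.946 m

h_f = 10.67·158·0.0301^1.852 / (147^1.852·0.184^4.8704) = 0.9460 m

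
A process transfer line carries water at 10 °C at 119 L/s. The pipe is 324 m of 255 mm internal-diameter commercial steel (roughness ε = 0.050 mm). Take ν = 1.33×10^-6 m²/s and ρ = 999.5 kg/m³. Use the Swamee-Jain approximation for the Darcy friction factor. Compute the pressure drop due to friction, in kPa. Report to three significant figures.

V = 4Q/(πD²) = 4·0.119/(π·0.255²) = 2.330 m/s
Re = VD/ν = 2.330·0.255/1.33×10^-6 = 4.47×10^5 → turbulent
ε/D = 0.050/255 = 1.96×10^-4
Swamee-Jain: f = 0.01563
h_f = f(L/D)V²/(2g) = 0.01563·(324/0.255)·2.330²/(2·9.81) = 5.496 m
Δp = ρg·h_f = 999.5·9.81·5.496 = 53.89 kPa

Δp ≈ 53.9 kPa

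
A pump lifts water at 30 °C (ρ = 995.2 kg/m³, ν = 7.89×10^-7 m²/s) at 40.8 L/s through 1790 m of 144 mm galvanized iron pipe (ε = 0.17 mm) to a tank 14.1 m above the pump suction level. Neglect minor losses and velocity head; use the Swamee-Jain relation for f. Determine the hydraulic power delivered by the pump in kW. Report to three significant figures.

P_hyd ≈ 39.1 kW

V = 4Q/(πD²) = 2.505 m/s; Re = 4.57×10^5; ε/D = 0.00118; f = 0.02116
h_f = f(L/D)V²/2g = 84.13 m
Total head H = z + h_f = 14.1 + 84.13 = 98.23 m
P_hyd = ρgQH = 995.2·9.81·0.0408·98.23 = 39.13 kW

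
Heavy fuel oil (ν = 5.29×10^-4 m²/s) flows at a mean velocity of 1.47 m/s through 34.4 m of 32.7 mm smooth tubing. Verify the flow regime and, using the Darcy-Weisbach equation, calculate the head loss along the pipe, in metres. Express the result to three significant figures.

Re = VD/ν = 1.47·0.03270/5.29×10^-4 = 90.9 → laminar (Re < 2300)
f = 64/Re = 0.7043
h_f = f(L/D)V²/(2g) = 0.7043·(34.4/0.03270)·1.47²/(2·9.81) = 81.61 m

h_f ≈ 81.6 m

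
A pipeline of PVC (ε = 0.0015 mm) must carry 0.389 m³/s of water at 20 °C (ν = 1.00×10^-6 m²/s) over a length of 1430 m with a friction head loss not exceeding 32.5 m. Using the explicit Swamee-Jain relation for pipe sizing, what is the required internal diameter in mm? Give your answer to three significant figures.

Swamee-Jain (Type III): D = 0.66·[ε^1.25·(LQ²/(gh_f))^4.75 + ν·Q^9.4·(L/(gh_f))^5.2]^0.04
LQ²/(gh_f) = 0.6787; L/(gh_f) = 4.485
Term 1 = ε^1.25·(…)^4.75 = 8.33×10^-9; Term 2 = ν·Q^9.4·(…)^5.2 = 3.43×10^-7
D = 0.66·(8.33×10^-9 + 3.43×10^-7)^0.04 = 0.3642 m = 364 mm
Check: V = 3.73 m/s, Re = 1.36×10^6, f = 0.01115, h_f = 31.1 m ≈ 32.5 m ✓

D ≈ 364 mm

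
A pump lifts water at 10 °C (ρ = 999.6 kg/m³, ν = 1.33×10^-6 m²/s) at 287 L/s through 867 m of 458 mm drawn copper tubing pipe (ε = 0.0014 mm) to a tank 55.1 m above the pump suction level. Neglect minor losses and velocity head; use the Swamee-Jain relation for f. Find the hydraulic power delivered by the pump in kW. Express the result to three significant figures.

P_hyd ≈ 166 kW

V = 4Q/(πD²) = 1.742 m/s; Re = 6.00×10^5; ε/D = 3.06×10^-6; f = 0.01273
h_f = f(L/D)V²/2g = 3.727 m
Total head H = z + h_f = 55.1 + 3.727 = 58.83 m
P_hyd = ρgQH = 999.6·9.81·0.287·58.83 = 165.6 kW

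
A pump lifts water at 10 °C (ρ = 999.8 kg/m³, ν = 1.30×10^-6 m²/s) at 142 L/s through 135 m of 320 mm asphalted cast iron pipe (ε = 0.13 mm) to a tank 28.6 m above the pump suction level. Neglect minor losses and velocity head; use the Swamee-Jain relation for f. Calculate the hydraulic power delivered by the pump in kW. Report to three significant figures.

V = 4Q/(πD²) = 1.766 m/s; Re = 4.35×10^5; ε/D = 4.06×10^-4; f = 0.01731
h_f = f(L/D)V²/2g = 1.160 m
Total head H = z + h_f = 28.6 + 1.160 = 29.76 m
P_hyd = ρgQH = 999.8·9.81·0.142·29.76 = 41.45 kW

P_hyd ≈ 41.4 kW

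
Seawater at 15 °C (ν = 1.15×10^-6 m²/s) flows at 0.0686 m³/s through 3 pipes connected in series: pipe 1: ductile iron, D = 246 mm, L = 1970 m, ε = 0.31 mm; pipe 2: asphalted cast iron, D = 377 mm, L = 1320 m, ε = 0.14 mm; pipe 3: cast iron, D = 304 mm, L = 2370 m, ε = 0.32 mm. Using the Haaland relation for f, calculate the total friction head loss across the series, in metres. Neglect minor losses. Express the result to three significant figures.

H ≈ 26.9 m

Pipe 1: V = 1.443 m/s, Re = 3.09×10^5, ε/D = 0.00126, f = 0.02154, h_1 = f(L/D)V²/2g = 18.31 m
Pipe 2: V = 0.6145 m/s, Re = 2.01×10^5, ε/D = 3.71×10^-4, f = 0.01792, h_2 = f(L/D)V²/2g = 1.207 m
Pipe 3: V = 0.9451 m/s, Re = 2.50×10^5, ε/D = 0.00105, f = 0.02090, h_3 = f(L/D)V²/2g = 7.417 m
Series → Q common, losses add: H = Σh = 26.94 m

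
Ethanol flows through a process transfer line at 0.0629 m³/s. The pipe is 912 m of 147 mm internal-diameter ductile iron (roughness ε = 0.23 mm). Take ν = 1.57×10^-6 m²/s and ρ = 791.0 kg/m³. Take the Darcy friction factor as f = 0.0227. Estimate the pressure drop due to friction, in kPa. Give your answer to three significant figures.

V = 4Q/(πD²) = 4·0.0629/(π·0.147²) = 3.706 m/s
h_f = f(L/D)V²/(2g) = 0.02270·(912/0.147)·3.706²/(2·9.81) = 98.60 m
Δp = ρg·h_f = 791.0·9.81·98.60 = 765.1 kPa

Δp ≈ 765 kPa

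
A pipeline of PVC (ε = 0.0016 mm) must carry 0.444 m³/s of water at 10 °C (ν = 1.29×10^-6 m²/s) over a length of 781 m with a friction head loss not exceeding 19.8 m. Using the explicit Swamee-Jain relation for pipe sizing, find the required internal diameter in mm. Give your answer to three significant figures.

D ≈ 378 mm

Swamee-Jain (Type III): D = 0.66·[ε^1.25·(LQ²/(gh_f))^4.75 + ν·Q^9.4·(L/(gh_f))^5.2]^0.04
LQ²/(gh_f) = 0.7927; L/(gh_f) = 4.021
Term 1 = ε^1.25·(…)^4.75 = 1.89×10^-8; Term 2 = ν·Q^9.4·(…)^5.2 = 8.68×10^-7
D = 0.66·(1.89×10^-8 + 8.68×10^-7)^0.04 = 0.3780 m = 378 mm
Check: V = 3.96 m/s, Re = 1.16×10^6, f = 0.01144, h_f = 18.9 m ≈ 19.8 m ✓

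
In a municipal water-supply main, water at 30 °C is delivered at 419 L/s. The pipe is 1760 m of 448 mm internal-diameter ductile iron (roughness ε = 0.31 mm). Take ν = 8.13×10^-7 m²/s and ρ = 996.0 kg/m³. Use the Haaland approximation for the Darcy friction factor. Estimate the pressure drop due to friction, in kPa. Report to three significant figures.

Δp ≈ 252 kPa

V = 4Q/(πD²) = 4·0.419/(π·0.448²) = 2.658 m/s
Re = VD/ν = 2.658·0.448/8.13×10^-7 = 1.46×10^6 → turbulent
ε/D = 0.31/448 = 6.92×10^-4
Haaland: f = 0.01826
h_f = f(L/D)V²/(2g) = 0.01826·(1760/0.448)·2.658²/(2·9.81) = 25.84 m
Δp = ρg·h_f = 996.0·9.81·25.84 = 252.4 kPa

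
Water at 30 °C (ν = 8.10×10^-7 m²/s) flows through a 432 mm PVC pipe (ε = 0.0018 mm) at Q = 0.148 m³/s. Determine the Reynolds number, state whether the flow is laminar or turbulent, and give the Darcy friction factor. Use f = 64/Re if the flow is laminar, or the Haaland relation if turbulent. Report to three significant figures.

Re ≈ 5.39×10^5; turbulent; f ≈ 0.0129

V = 4Q/(πD²) = 1.010 m/s
Re = VD/ν = 1.010·0.432/8.10×10^-7 = 5.39×10^5
Re > 4000 → turbulent; ε/D = 4.17×10^-6
Haaland: f = 0.01294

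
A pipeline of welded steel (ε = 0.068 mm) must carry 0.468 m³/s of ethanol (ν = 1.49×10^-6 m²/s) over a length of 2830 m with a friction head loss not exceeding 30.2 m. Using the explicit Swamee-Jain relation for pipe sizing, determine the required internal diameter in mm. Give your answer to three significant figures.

Swamee-Jain (Type III): D = 0.66·[ε^1.25·(LQ²/(gh_f))^4.75 + ν·Q^9.4·(L/(gh_f))^5.2]^0.04
LQ²/(gh_f) = 2.092; L/(gh_f) = 9.552
Term 1 = ε^1.25·(…)^4.75 = 2.06×10^-4; Term 2 = ν·Q^9.4·(…)^5.2 = 1.48×10^-4
D = 0.66·(2.06×10^-4 + 1.48×10^-4)^0.04 = 0.4803 m = 480 mm
Check: V = 2.58 m/s, Re = 8.33×10^5, f = 0.01427, h_f = 28.6 m ≈ 30.2 m ✓

D ≈ 480 mm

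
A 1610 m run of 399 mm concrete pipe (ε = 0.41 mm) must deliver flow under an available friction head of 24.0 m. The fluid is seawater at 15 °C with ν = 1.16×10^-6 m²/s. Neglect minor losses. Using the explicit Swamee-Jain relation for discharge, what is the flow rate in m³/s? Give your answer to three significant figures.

Q ≈ 0.301 m³/s

Swamee-Jain (Type II): Q = -0.965·√(gD⁵h_f/L)·ln[ε/(3.7D) + √(3.17ν²L/(gD³h_f))]
√(gD⁵h_f/L) = √(9.81·0.399⁵·24.0/1610) = 0.03846
ε/(3.7D) = 2.78×10^-4; √(3.17ν²L/(gD³h_f)) = 2.14×10^-5
Q = -0.965·0.03846·ln(2.992×10^-4) = 0.3011 m³/s
Check: V = 2.41 m/s, Re = 8.28×10^5, f = 0.02022, h_f = 24.1 m ≈ 24.0 m ✓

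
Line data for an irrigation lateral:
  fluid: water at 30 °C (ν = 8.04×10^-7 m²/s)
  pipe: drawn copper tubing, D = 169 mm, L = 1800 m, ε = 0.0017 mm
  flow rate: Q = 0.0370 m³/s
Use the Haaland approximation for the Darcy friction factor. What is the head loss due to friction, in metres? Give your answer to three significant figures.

V = 4Q/(πD²) = 4·0.0370/(π·0.169²) = 1.649 m/s
Re = VD/ν = 1.649·0.169/8.04×10^-7 = 3.47×10^5 → turbulent
ε/D = 0.0017/169 = 1.01×10^-5
Haaland: f = 0.01405
h_f = f(L/D)V²/(2g) = 0.01405·(1800/0.169)·1.649²/(2·9.81) = 20.75 m

h_f ≈ 20.8 m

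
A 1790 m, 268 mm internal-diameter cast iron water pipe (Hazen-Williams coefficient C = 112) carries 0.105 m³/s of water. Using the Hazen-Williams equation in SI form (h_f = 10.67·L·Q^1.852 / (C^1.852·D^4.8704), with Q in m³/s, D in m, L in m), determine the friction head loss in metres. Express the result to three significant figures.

h_f = 10.67·1790·0.105^1.852 / (112^1.852·0.268^4.8704) = 28.73 m

h_f ≈ 28.7 m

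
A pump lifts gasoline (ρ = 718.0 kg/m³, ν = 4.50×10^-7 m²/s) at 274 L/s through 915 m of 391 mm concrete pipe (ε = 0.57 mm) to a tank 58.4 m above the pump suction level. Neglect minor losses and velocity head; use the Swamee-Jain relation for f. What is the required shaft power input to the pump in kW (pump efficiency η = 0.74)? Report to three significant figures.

V = 4Q/(πD²) = 2.282 m/s; Re = 1.98×10^6; ε/D = 0.00146; f = 0.02174
h_f = f(L/D)V²/2g = 13.50 m
Total head H = z + h_f = 58.4 + 13.50 = 71.90 m
P_hyd = ρgQH = 718.0·9.81·0.274·71.90 = 138.8 kW
P_shaft = P_hyd/η = 138.8/0.74 = 187.5 kW

P_shaft ≈ 188 kW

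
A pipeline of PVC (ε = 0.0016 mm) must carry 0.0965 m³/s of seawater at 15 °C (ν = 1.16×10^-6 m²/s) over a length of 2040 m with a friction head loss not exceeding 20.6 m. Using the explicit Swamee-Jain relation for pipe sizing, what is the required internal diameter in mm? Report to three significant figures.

D ≈ 257 mm

Swamee-Jain (Type III): D = 0.66·[ε^1.25·(LQ²/(gh_f))^4.75 + ν·Q^9.4·(L/(gh_f))^5.2]^0.04
LQ²/(gh_f) = 0.09400; L/(gh_f) = 10.09
Term 1 = ε^1.25·(…)^4.75 = 7.54×10^-13; Term 2 = ν·Q^9.4·(…)^5.2 = 5.50×10^-11
D = 0.66·(7.54×10^-13 + 5.50×10^-11)^0.04 = 0.2567 m = 257 mm
Check: V = 1.86 m/s, Re = 4.13×10^5, f = 0.01364, h_f = 19.2 m ≈ 20.6 m ✓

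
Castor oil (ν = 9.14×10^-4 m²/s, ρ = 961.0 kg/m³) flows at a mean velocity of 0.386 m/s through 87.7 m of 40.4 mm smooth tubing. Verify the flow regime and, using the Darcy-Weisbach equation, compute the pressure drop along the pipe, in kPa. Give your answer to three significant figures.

Re = VD/ν = 0.386·0.04040/9.14×10^-4 = 17.1 → laminar (Re < 2300)
f = 64/Re = 3.751
h_f = f(L/D)V²/(2g) = 3.751·(87.7/0.04040)·0.386²/(2·9.81) = 61.84 m
Δp = ρg·h_f = 961.0·9.81·61.84 = 583.0 kPa

Δp ≈ 583 kPa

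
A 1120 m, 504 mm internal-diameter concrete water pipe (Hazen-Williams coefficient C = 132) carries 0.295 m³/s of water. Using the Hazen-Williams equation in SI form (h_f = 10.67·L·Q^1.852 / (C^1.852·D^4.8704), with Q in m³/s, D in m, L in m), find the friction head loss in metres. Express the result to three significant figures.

h_f ≈ 4.14 m

h_f = 10.67·1120·0.295^1.852 / (132^1.852·0.504^4.8704) = 4.145 m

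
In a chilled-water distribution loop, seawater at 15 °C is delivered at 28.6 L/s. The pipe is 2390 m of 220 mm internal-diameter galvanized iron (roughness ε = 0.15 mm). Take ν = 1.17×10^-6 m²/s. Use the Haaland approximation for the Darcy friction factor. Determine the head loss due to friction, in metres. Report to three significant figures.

V = 4Q/(πD²) = 4·0.0286/(π·0.220²) = 0.7524 m/s
Re = VD/ν = 0.7524·0.220/1.17×10^-6 = 1.41×10^5 → turbulent
ε/D = 0.15/220 = 6.82×10^-4
Haaland: f = 0.02009
h_f = f(L/D)V²/(2g) = 0.02009·(2390/0.220)·0.7524²/(2·9.81) = 6.297 m

h_f ≈ 6.30 m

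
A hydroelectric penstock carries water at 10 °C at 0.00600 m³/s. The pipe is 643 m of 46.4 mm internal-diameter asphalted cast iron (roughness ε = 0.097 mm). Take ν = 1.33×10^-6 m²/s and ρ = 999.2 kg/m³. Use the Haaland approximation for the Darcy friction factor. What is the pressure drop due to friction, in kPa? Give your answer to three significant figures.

Δp ≈ 2170 kPa

V = 4Q/(πD²) = 4·0.00600/(π·0.0464²) = 3.548 m/s
Re = VD/ν = 3.548·0.0464/1.33×10^-6 = 1.24×10^5 → turbulent
ε/D = 0.097/46.4 = 0.00209
Haaland: f = 0.02495
h_f = f(L/D)V²/(2g) = 0.02495·(643/0.0464)·3.548²/(2·9.81) = 221.9 m
Δp = ρg·h_f = 999.2·9.81·221.9 = 2175 kPa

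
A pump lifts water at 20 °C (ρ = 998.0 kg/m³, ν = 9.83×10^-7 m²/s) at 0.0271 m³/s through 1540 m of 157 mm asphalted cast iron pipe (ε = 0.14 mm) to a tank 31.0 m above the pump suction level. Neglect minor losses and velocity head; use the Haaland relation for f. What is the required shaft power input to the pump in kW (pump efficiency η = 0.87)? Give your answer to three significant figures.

V = 4Q/(πD²) = 1.400 m/s; Re = 2.24×10^5; ε/D = 8.92×10^-4; f = 0.02034
h_f = f(L/D)V²/2g = 19.93 m
Total head H = z + h_f = 31.0 + 19.93 = 50.93 m
P_hyd = ρgQH = 998.0·9.81·0.0271·50.93 = 13.51 kW
P_shaft = P_hyd/η = 13.51/0.87 = 15.53 kW

P_shaft ≈ 15.5 kW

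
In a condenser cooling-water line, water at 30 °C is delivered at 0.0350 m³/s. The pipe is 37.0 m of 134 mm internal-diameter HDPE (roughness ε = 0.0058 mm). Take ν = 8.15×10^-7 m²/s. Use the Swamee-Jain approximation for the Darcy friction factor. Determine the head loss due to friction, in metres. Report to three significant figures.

V = 4Q/(πD²) = 4·0.0350/(π·0.134²) = 2.482 m/s
Re = VD/ν = 2.482·0.134/8.15×10^-7 = 4.08×10^5 → turbulent
ε/D = 0.0058/134 = 4.33×10^-5
Swamee-Jain: f = 0.01416
h_f = f(L/D)V²/(2g) = 0.01416·(37.0/0.134)·2.482²/(2·9.81) = 1.228 m

h_f ≈ 1.23 m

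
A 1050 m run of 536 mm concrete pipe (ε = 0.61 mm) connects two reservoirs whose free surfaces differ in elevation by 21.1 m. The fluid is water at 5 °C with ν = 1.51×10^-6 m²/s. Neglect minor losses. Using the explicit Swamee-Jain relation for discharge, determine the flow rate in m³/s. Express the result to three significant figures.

Swamee-Jain (Type II): Q = -0.965·√(gD⁵h_f/L)·ln[ε/(3.7D) + √(3.17ν²L/(gD³h_f))]
√(gD⁵h_f/L) = √(9.81·0.536⁵·21.1/1050) = 0.09339
ε/(3.7D) = 3.08×10^-4; √(3.17ν²L/(gD³h_f)) = 1.54×10^-5
Q = -0.965·0.09339·ln(3.230×10^-4) = 0.7244 m³/s
Check: V = 3.21 m/s, Re = 1.14×10^6, f = 0.02059, h_f = 21.2 m ≈ 21.1 m ✓

Q ≈ 0.724 m³/s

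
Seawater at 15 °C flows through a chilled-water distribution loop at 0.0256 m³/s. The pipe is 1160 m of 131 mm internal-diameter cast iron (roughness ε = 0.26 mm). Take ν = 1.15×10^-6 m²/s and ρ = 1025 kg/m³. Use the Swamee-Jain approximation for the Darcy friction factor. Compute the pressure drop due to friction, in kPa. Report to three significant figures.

V = 4Q/(πD²) = 4·0.0256/(π·0.131²) = 1.899 m/s
Re = VD/ν = 1.899·0.131/1.15×10^-6 = 2.16×10^5 → turbulent
ε/D = 0.26/131 = 0.00198
Swamee-Jain: f = 0.02437
h_f = f(L/D)V²/(2g) = 0.02437·(1160/0.131)·1.899²/(2·9.81) = 39.68 m
Δp = ρg·h_f = 1025·9.81·39.68 = 399.0 kPa

Δp ≈ 399 kPa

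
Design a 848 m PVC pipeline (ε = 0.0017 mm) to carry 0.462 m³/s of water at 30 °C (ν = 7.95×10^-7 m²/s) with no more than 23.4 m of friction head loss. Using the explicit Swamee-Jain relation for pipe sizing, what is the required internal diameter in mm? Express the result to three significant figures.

D ≈ 370 mm

Swamee-Jain (Type III): D = 0.66·[ε^1.25·(LQ²/(gh_f))^4.75 + ν·Q^9.4·(L/(gh_f))^5.2]^0.04
LQ²/(gh_f) = 0.7885; L/(gh_f) = 3.694
Term 1 = ε^1.25·(…)^4.75 = 1.99×10^-8; Term 2 = ν·Q^9.4·(…)^5.2 = 5.00×10^-7
D = 0.66·(1.99×10^-8 + 5.00×10^-7)^0.04 = 0.3700 m = 370 mm
Check: V = 4.30 m/s, Re = 2.00×10^6, f = 0.01054, h_f = 22.7 m ≈ 23.4 m ✓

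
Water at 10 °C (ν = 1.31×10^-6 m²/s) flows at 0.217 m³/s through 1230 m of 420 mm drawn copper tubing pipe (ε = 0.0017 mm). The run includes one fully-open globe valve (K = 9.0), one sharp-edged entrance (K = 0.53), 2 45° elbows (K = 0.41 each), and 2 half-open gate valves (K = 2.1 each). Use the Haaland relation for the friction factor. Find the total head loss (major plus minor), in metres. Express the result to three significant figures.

H_L ≈ 6.62 m

V = 4Q/(πD²) = 1.566 m/s; V²/2g = 0.1250 m
Re = 5.02×10^5, ε/D = 4.05×10^-6 → f = 0.01310 (Haaland)
Major: h_f = f(L/D)·V²/2g = 0.01310·2929·0.1250 = 4.796 m
Minor: ΣK = 14.6; h_m = ΣK·V²/2g = 1.819 m
Total H_L = 4.796 + 1.819 = 6.615 m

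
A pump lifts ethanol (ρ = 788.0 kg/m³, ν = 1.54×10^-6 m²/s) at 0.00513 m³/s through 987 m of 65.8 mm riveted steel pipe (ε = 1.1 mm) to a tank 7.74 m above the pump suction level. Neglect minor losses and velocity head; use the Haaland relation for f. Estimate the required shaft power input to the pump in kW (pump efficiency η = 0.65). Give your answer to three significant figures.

V = 4Q/(πD²) = 1.509 m/s; Re = 6.45×10^4; ε/D = 0.0167; f = 0.04620
h_f = f(L/D)V²/2g = 80.38 m
Total head H = z + h_f = 7.74 + 80.38 = 88.12 m
P_hyd = ρgQH = 788.0·9.81·0.00513·88.12 = 3.495 kW
P_shaft = P_hyd/η = 3.495/0.65 = 5.376 kW

P_shaft ≈ 5.38 kW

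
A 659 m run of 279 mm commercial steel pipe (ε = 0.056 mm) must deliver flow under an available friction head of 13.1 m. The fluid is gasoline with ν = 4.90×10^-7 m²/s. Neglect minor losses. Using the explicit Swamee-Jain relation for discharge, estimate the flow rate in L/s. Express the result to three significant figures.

Swamee-Jain (Type II): Q = -0.965·√(gD⁵h_f/L)·ln[ε/(3.7D) + √(3.17ν²L/(gD³h_f))]
√(gD⁵h_f/L) = √(9.81·0.279⁵·13.1/659) = 0.01816
ε/(3.7D) = 5.42×10^-5; √(3.17ν²L/(gD³h_f)) = 1.34×10^-5
Q = -0.965·0.01816·ln(6.765×10^-5) = 0.1682 m³/s
Check: V = 2.75 m/s, Re = 1.57×10^6, f = 0.01446, h_f = 13.2 m ≈ 13.1 m ✓

Q ≈ 168 L/s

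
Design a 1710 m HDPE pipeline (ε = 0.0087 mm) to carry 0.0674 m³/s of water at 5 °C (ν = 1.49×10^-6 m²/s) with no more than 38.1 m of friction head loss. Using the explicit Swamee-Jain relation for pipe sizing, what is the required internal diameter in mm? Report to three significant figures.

Swamee-Jain (Type III): D = 0.66·[ε^1.25·(LQ²/(gh_f))^4.75 + ν·Q^9.4·(L/(gh_f))^5.2]^0.04
LQ²/(gh_f) = 0.02078; L/(gh_f) = 4.575
Term 1 = ε^1.25·(…)^4.75 = 4.83×10^-15; Term 2 = ν·Q^9.4·(…)^5.2 = 3.95×10^-14
D = 0.66·(4.83×10^-15 + 3.95×10^-14)^0.04 = 0.1929 m = 193 mm
Check: V = 2.31 m/s, Re = 2.99×10^5, f = 0.01490, h_f = 35.8 m ≈ 38.1 m ✓

D ≈ 193 mm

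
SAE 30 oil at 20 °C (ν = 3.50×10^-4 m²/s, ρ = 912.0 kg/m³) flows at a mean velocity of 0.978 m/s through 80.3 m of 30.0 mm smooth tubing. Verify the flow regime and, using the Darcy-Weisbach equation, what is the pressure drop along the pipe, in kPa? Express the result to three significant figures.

Re = VD/ν = 0.978·0.03000/3.50×10^-4 = 83.8 → laminar (Re < 2300)
f = 64/Re = 0.7635
h_f = f(L/D)V²/(2g) = 0.7635·(80.3/0.03000)·0.978²/(2·9.81) = 99.62 m
Δp = ρg·h_f = 912.0·9.81·99.62 = 891.3 kPa

Δp ≈ 891 kPa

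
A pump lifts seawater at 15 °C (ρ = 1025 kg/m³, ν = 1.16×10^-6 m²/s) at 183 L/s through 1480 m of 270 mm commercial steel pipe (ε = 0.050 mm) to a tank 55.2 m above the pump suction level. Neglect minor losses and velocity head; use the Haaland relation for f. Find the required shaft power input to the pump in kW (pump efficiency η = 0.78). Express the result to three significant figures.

V = 4Q/(πD²) = 3.196 m/s; Re = 7.44×10^5; ε/D = 1.85×10^-4; f = 0.01469
h_f = f(L/D)V²/2g = 41.94 m
Total head H = z + h_f = 55.2 + 41.94 = 97.14 m
P_hyd = ρgQH = 1025·9.81·0.183·97.14 = 178.7 kW
P_shaft = P_hyd/η = 178.7/0.78 = 229.2 kW

P_shaft ≈ 229 kW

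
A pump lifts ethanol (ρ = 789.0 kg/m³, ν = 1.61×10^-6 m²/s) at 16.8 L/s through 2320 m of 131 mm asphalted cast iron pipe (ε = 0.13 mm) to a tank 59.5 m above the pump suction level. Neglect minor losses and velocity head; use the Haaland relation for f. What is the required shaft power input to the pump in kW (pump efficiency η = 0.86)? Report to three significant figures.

P_shaft ≈ 13.6 kW

V = 4Q/(πD²) = 1.246 m/s; Re = 1.01×10^5; ε/D = 9.92×10^-4; f = 0.02191
h_f = f(L/D)V²/2g = 30.73 m
Total head H = z + h_f = 59.5 + 30.73 = 90.23 m
P_hyd = ρgQH = 789.0·9.81·0.0168·90.23 = 11.73 kW
P_shaft = P_hyd/η = 11.73/0.86 = 13.64 kW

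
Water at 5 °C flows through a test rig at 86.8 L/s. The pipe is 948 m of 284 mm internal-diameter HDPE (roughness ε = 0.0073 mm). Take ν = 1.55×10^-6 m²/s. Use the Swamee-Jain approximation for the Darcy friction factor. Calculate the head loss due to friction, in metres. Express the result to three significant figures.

V = 4Q/(πD²) = 4·0.0868/(π·0.284²) = 1.370 m/s
Re = VD/ν = 1.370·0.284/1.55×10^-6 = 2.51×10^5 → turbulent
ε/D = 0.0073/284 = 2.57×10^-5
Swamee-Jain: f = 0.01513
h_f = f(L/D)V²/(2g) = 0.01513·(948/0.284)·1.370²/(2·9.81) = 4.834 m

h_f ≈ 4.83 m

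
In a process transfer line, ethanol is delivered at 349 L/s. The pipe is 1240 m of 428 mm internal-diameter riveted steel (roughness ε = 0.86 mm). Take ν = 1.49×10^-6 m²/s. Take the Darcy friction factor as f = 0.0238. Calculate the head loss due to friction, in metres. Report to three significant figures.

V = 4Q/(πD²) = 4·0.349/(π·0.428²) = 2.426 m/s
h_f = f(L/D)V²/(2g) = 0.02380·(1240/0.428)·2.426²/(2·9.81) = 20.68 m

h_f ≈ 20.7 m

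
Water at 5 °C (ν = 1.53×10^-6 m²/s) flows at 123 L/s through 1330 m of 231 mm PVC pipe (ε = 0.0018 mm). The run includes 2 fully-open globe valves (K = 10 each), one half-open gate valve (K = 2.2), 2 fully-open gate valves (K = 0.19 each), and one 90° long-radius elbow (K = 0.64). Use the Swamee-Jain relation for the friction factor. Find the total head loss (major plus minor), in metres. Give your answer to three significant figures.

V = 4Q/(πD²) = 2.935 m/s; V²/2g = 0.4390 m
Re = 4.43×10^5, ε/D = 7.79×10^-6 → f = 0.01349 (Swamee-Jain)
Major: h_f = f(L/D)·V²/2g = 0.01349·5758·0.4390 = 34.11 m
Minor: ΣK = 23.2; h_m = ΣK·V²/2g = 10.19 m
Total H_L = 34.11 + 10.19 = 44.30 m

H_L ≈ 44.3 m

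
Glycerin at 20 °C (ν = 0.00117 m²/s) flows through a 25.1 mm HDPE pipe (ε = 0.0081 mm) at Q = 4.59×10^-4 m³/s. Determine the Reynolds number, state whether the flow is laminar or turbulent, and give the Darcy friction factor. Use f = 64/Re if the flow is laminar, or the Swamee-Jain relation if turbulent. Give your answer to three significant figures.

Re ≈ 19.9; laminar; f = 64/Re ≈ 3.22

V = 4Q/(πD²) = 0.9276 m/s
Re = VD/ν = 0.9276·0.0251/0.00117 = 19.9
Re < 2300 → laminar → f = 64/Re = 3.216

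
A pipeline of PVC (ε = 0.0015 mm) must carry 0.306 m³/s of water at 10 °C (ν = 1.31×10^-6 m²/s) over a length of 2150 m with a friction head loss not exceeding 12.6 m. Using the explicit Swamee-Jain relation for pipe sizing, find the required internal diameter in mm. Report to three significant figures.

Swamee-Jain (Type III): D = 0.66·[ε^1.25·(LQ²/(gh_f))^4.75 + ν·Q^9.4·(L/(gh_f))^5.2]^0.04
LQ²/(gh_f) = 1.629; L/(gh_f) = 17.39
Term 1 = ε^1.25·(…)^4.75 = 5.33×10^-7; Term 2 = ν·Q^9.4·(…)^5.2 = 5.41×10^-5
D = 0.66·(5.33×10^-7 + 5.41×10^-5)^0.04 = 0.4457 m = 446 mm
Check: V = 1.96 m/s, Re = 6.67×10^5, f = 0.01251, h_f = 11.8 m ≈ 12.6 m ✓

D ≈ 446 mm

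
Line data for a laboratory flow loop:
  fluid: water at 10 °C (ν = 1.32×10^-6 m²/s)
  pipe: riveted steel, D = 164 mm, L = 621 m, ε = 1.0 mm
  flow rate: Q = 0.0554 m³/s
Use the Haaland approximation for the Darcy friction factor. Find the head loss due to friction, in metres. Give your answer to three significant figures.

h_f ≈ 43.2 m

V = 4Q/(πD²) = 4·0.0554/(π·0.164²) = 2.623 m/s
Re = VD/ν = 2.623·0.164/1.32×10^-6 = 3.26×10^5 → turbulent
ε/D = 1.0/164 = 0.00610
Haaland: f = 0.03258
h_f = f(L/D)V²/(2g) = 0.03258·(621/0.164)·2.623²/(2·9.81) = 43.24 m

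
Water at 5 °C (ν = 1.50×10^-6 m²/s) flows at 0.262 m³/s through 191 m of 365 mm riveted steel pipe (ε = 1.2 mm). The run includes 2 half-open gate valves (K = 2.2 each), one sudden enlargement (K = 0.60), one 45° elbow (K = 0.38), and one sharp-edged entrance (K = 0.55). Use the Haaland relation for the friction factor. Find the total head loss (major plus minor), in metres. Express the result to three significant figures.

H_L ≈ 6.43 m

V = 4Q/(πD²) = 2.504 m/s; V²/2g = 0.3196 m
Re = 6.09×10^5, ε/D = 0.00329 → f = 0.02709 (Haaland)
Major: h_f = f(L/D)·V²/2g = 0.02709·523.3·0.3196 = 4.531 m
Minor: ΣK = 5.93; h_m = ΣK·V²/2g = 1.895 m
Total H_L = 4.531 + 1.895 = 6.426 m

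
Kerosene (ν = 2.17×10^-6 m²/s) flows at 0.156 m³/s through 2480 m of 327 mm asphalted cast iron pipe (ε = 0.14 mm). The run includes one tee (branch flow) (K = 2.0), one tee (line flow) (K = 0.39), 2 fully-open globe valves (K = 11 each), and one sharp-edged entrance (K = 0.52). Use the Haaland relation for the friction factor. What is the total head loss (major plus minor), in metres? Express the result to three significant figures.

V = 4Q/(πD²) = 1.858 m/s; V²/2g = 0.1759 m
Re = 2.80×10^5, ε/D = 4.28×10^-4 → f = 0.01773 (Haaland)
Major: h_f = f(L/D)·V²/2g = 0.01773·7584·0.1759 = 23.65 m
Minor: ΣK = 24.9; h_m = ΣK·V²/2g = 4.381 m
Total H_L = 23.65 + 4.381 = 28.04 m

H_L ≈ 28.0 m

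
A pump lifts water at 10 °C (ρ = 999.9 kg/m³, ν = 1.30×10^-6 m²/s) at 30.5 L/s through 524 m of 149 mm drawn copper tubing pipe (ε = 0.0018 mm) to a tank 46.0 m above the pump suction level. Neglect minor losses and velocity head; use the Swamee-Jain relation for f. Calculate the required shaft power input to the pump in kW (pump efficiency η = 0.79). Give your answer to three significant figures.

P_shaft ≈ 20.7 kW

V = 4Q/(πD²) = 1.749 m/s; Re = 2.00×10^5; ε/D = 1.21×10^-5; f = 0.01564
h_f = f(L/D)V²/2g = 8.575 m
Total head H = z + h_f = 46.0 + 8.575 = 54.58 m
P_hyd = ρgQH = 999.9·9.81·0.0305·54.58 = 16.33 kW
P_shaft = P_hyd/η = 16.33/0.79 = 20.67 kW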